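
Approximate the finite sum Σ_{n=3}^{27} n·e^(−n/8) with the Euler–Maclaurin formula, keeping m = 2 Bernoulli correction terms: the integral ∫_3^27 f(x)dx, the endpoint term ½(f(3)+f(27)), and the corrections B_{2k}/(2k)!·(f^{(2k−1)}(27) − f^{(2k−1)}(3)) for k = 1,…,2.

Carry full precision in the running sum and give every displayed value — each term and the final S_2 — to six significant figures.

Integral: ∫_3^27 x·e^(−x/8) dx = 50.9004.
Boundary: ½(f(3) + f(27)) = ½(2.06187 + 0.923889) = 1.49288.
Integral + boundary = 52.3933.
Order-1 term: 1/12 · (-0.0812680 − 0.429556) = -0.0425687.
After k=1: 52.3507.
Order-2 term: −1/720 · (-0.000200497 − 0.0281896) = 3.94307e-05.

S_2 ≈ 52.3507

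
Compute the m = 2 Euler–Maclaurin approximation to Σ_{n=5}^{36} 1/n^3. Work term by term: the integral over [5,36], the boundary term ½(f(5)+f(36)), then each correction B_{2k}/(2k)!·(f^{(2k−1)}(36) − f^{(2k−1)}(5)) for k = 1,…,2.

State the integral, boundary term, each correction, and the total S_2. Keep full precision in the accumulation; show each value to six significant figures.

S_2 ≈ 0.0240194

The integral term ∫_5^36 1/x^3 dx = 0.0196142.
Boundary: ½(f(5) + f(36)) = ½(0.00800000 + 2.14335e-05) = 0.00401072.
Running total after boundary: 0.0236249.
Order-1 term: 1/12 · (-1.78612e-06 − (-0.00480000)) = 0.000399851.
After k=1: 0.0240248.
Order-2 term: −1/720 · (-2.75636e-08 − (-0.00384000)) = -5.33330e-06.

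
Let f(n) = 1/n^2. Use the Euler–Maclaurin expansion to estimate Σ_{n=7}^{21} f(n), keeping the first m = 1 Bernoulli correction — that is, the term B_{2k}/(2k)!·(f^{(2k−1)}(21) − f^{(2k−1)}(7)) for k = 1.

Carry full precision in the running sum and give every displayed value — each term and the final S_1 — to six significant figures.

S_1 ≈ 0.107044

The integral term ∫_7^21 1/x^2 dx = 0.0952381.
Boundary: ½(f(7) + f(21)) = ½(0.0204082 + 0.00226757) = 0.0113379.
So far: 0.106576.
Order-1 term: 1/12 · (-0.000215959 − (-0.00583090)) = 0.000467912.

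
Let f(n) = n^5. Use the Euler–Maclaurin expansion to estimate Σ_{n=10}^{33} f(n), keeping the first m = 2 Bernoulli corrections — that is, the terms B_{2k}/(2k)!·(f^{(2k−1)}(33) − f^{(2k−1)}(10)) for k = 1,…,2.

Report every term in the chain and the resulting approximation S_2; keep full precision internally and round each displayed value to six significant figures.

S_2 ≈ 2.35186e+08

Integral: ∫_10^33 x^5 dx = 2.15078e+08.
Endpoint term: (f(10) + f(33))/2 = (100000 + 3.91354e+07)/2 = 1.96177e+07.
So far: 2.34696e+08.
Order-1 term: 1/12 · (5.92960e+06 − 50000.0) = 489967.
Running total after k=1: 2.35186e+08.
Order-2 term: −1/720 · (65340.0 − 6000.00) = -82.4167.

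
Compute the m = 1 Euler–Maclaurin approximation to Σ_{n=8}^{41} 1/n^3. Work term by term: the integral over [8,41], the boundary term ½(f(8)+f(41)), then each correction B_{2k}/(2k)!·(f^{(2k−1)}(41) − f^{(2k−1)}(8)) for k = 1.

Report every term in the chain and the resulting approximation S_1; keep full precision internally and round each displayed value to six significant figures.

∫_8^41 1/x^3 dx evaluates to 0.00751506.
Boundary: ½(f(8) + f(41)) = ½(0.00195312 + 1.45094e-05) = 0.000983817.
Running total after boundary: 0.00849888.
Order-1 term: 1/12 · (-1.06166e-06 − (-0.000732422)) = 6.09467e-05.

S_1 ≈ 0.00855982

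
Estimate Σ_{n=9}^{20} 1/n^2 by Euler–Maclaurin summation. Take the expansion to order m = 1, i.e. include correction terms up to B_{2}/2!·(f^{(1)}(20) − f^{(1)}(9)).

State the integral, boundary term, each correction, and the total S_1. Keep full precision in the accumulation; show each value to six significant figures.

S_1 ≈ 0.0687417

∫_9^20 1/x^2 dx evaluates to 0.0611111.
Endpoint term: (f(9) + f(20))/2 = (0.0123457 + 0.00250000)/2 = 0.00742284.
Running total after boundary: 0.0685340.
Order-1 term: 1/12 · (-0.000250000 − (-0.00274348)) = 0.000207790.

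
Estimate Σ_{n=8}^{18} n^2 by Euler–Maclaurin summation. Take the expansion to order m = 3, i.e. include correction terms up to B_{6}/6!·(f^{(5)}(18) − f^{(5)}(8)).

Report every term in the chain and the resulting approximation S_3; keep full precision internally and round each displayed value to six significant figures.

The integral term ∫_8^18 x^2 dx = 1773.33.
½[f(8) + f(18)] = ½[64.0000 + 324.000] = 194.000.
So far: 1967.33.
k=1: B_{2}/(2)! × [f^{(1)}(18) − f^{(1)}(8)] = 1/12 × (36.0000 − 16.0000) = 1.66667.
Partial sum through k=1: 1969.00.
k=2: B_{4}/(4)! × [f^{(3)}(18) − f^{(3)}(8)] = −1/720 × (0.00000 − 0.00000) = 0.00000.
Partial sum through k=2: 1969.00.
k=3: B_{6}/(6)! × [f^{(5)}(18) − f^{(5)}(8)] = 1/30240 × (0.00000 − 0.00000) = 0.00000.

S_3 ≈ 1969.00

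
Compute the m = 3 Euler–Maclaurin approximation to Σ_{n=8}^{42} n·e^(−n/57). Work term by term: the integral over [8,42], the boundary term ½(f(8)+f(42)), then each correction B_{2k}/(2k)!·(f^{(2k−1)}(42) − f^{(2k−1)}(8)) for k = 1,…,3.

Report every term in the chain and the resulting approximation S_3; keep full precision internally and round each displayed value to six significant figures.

S_3 ≈ 532.448

The integral term ∫_8^42 x·e^(−x/57) dx = 518.973.
Boundary: ½(f(8) + f(42)) = ½(6.95243 + 20.1022) = 13.5273.
Running total after boundary: 532.500.
Order-1 term: 1/12 · (0.125953 − 0.747081) = -0.0517606.
Running total after k=1: 532.448.
Order-2 term: −1/720 · (0.000333395 − 0.000764908) = 5.99325e-07.
Running total after k=2: 532.448.
Order-3 term: 1/30240 · (1.93297e-07 − 4.00085e-07) = -6.83821e-12.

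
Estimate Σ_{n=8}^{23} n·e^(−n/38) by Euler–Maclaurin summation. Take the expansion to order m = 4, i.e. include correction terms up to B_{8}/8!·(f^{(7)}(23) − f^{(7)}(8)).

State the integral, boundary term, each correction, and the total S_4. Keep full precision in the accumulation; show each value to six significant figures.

∫_8^23 x·e^(−x/38) dx evaluates to 150.688.
Endpoint term: (f(8) + f(23))/2 = (6.48126 + 12.5564)/2 = 9.51883.
Running total after boundary: 160.207.
Order-1 term: 1/12 · (0.215499 − 0.639598) = -0.0353416.
Running total after k=1: 160.172.
Order-2 term: −1/720 · (0.000905374 − 0.00156504) = 9.16198e-07.
Running total after k=2: 160.172.
Order-3 term: 1/30240 · (1.15063e-06 − 1.86090e-06) = -2.34877e-11.
Running total after k=3: 160.172.
Order-4 term: −1/1209600 · (1.15947e-09 − 1.82686e-09) = 5.51742e-16.

S_4 ≈ 160.172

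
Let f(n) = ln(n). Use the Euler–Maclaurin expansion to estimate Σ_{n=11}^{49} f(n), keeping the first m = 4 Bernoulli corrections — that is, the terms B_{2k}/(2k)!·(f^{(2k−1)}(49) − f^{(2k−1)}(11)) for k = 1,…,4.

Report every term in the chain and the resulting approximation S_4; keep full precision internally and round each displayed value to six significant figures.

Integral: ∫_11^49 ln(x) dx = 126.322.
½[f(11) + f(49)] = ½[2.39790 + 3.89182] = 3.14486.
So far: 129.467.
Order-1 term: 1/12 · (0.0204082 − 0.0909091) = -0.00587508.
Partial sum through k=1: 129.461.
Order-2 term: −1/720 · (1.69997e-05 − 0.00150263) = 2.06337e-06.
Partial sum through k=2: 129.461.
Order-3 term: 1/30240 · (8.49632e-08 − 0.000149021) = -4.92514e-09.
Partial sum through k=3: 129.461.
Order-4 term: −1/1209600 · (1.06160e-09 − 3.69474e-05) = 3.05442e-11.

S_4 ≈ 129.461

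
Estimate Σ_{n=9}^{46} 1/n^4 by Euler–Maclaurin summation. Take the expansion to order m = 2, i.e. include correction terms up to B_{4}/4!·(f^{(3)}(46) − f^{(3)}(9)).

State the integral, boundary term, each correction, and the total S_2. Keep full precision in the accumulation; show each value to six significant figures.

Integral: ∫_9^46 1/x^4 dx = 0.000453823.
½[f(9) + f(46)] = ½[0.000152416 + 2.23341e-07] = 7.63196e-05.
Integral + boundary = 0.000530142.
k=1: B_{2}/(2)! × [f^{(1)}(46) − f^{(1)}(9)] = 1/12 × (-1.94210e-08 − (-6.77404e-05)) = 5.64341e-06.
Partial sum through k=1: 0.000535786.
k=2: B_{4}/(4)! × [f^{(3)}(46) − f^{(3)}(9)] = −1/720 × (-2.75345e-10 − (-2.50890e-05)) = -3.48455e-08.

S_2 ≈ 0.000535751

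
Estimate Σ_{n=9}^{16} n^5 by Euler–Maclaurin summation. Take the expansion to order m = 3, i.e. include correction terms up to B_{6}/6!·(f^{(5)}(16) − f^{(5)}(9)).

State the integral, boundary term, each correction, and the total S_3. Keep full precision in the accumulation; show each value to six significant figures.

Integral: ∫_9^16 x^5 dx = 2.70763e+06.
Endpoint term: (f(9) + f(16))/2 = (59049.0 + 1.04858e+06)/2 = 553812.
So far: 3.26144e+06.
k=1: B_{2}/(2)! × [f^{(1)}(16) − f^{(1)}(9)] = 1/12 × (327680 − 32805.0) = 24572.9.
Running total after k=1: 3.28601e+06.
k=2: B_{4}/(4)! × [f^{(3)}(16) − f^{(3)}(9)] = −1/720 × (15360.0 − 4860.00) = -14.5833.
Running total after k=2: 3.28600e+06.
k=3: B_{6}/(6)! × [f^{(5)}(16) − f^{(5)}(9)] = 1/30240 × (120.000 − 120.000) = 0.00000.

S_3 ≈ 3.28600e+06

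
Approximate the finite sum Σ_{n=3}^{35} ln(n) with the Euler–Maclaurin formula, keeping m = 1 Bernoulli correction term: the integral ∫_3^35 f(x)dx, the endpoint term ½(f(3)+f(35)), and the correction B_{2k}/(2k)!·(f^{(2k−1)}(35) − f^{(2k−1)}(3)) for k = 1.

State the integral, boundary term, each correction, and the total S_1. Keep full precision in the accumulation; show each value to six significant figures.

S_1 ≈ 91.4429

∫_3^35 ln(x) dx evaluates to 89.1413.
Boundary: ½(f(3) + f(35)) = ½(1.09861 + 3.55535) = 2.32698.
Running total after boundary: 91.4683.
Order-1 term: 1/12 · (0.0285714 − 0.333333) = -0.0253968.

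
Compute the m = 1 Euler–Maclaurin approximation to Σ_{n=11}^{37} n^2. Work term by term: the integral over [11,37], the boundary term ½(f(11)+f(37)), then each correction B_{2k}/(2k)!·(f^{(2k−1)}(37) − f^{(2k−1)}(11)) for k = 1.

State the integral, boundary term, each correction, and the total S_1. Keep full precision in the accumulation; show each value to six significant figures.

S_1 ≈ 17190.0

∫_11^37 x^2 dx evaluates to 16440.7.
Endpoint term: (f(11) + f(37))/2 = (121.000 + 1369.00)/2 = 745.000.
Integral + boundary = 17185.7.
Order-1 term: 1/12 · (74.0000 − 22.0000) = 4.33333.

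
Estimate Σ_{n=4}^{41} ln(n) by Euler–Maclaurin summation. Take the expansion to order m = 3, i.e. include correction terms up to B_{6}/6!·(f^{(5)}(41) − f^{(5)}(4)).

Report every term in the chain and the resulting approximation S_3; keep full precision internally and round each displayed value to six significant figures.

S_3 ≈ 112.242

The integral term ∫_4^41 ln(x) dx = 109.711.
Endpoint term: (f(4) + f(41))/2 = (1.38629 + 3.71357)/2 = 2.54993.
Integral + boundary = 112.261.
k=1: B_{2}/(2)! × [f^{(1)}(41) − f^{(1)}(4)] = 1/12 × (0.0243902 − 0.250000) = -0.0188008.
Partial sum through k=1: 112.242.
k=2: B_{4}/(4)! × [f^{(3)}(41) − f^{(3)}(4)] = −1/720 × (2.90187e-05 − 0.0312500) = 4.33625e-05.
Partial sum through k=2: 112.242.
k=3: B_{6}/(6)! × [f^{(5)}(41) − f^{(5)}(4)] = 1/30240 × (2.07153e-07 − 0.0234375) = -7.75043e-07.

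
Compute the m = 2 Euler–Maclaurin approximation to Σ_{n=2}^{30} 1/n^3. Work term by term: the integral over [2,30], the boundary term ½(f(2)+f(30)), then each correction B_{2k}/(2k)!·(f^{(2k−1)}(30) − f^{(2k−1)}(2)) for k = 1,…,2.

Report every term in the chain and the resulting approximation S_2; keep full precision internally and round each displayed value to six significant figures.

Integral: ∫_2^30 1/x^3 dx = 0.124444.
Boundary: ½(f(2) + f(30)) = ½(0.125000 + 3.70370e-05) = 0.0625185.
So far: 0.186963.
Correction k=1: B_{2}/2! · (f^{(1)}(30) − f^{(1)}(2)) = 1/12 · (-3.70370e-06 − (-0.187500)) = 0.0156247.
Partial sum through k=1: 0.202588.
Correction k=2: B_{4}/4! · (f^{(3)}(30) − f^{(3)}(2)) = −1/720 · (-8.23045e-08 − (-0.937500)) = -0.00130208.

S_2 ≈ 0.201286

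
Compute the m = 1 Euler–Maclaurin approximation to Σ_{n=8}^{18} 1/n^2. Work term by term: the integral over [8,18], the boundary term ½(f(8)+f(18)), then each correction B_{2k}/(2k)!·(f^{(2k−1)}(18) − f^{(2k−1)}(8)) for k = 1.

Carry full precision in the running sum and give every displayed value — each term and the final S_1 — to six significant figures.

S_1 ≈ 0.0790971

∫_8^18 1/x^2 dx evaluates to 0.0694444.
½[f(8) + f(18)] = ½[0.0156250 + 0.00308642] = 0.00935571.
Integral + boundary = 0.0788002.
k=1: B_{2}/(2)! × [f^{(1)}(18) − f^{(1)}(8)] = 1/12 × (-0.000342936 − (-0.00390625)) = 0.000296943.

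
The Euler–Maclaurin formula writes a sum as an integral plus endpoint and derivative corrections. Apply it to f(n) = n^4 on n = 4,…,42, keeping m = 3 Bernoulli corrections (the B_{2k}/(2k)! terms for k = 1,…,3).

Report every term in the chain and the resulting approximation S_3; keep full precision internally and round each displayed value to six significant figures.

∫_4^42 x^4 dx evaluates to 2.61380e+07.
Boundary: ½(f(4) + f(42)) = ½(256.000 + 3.11170e+06) = 1.55598e+06.
Running total after boundary: 2.76940e+07.
Correction k=1: B_{2}/2! · (f^{(1)}(42) − f^{(1)}(4)) = 1/12 · (296352 − 256.000) = 24674.7.
Running total after k=1: 2.77187e+07.
Correction k=2: B_{4}/4! · (f^{(3)}(42) − f^{(3)}(4)) = −1/720 · (1008.00 − 96.0000) = -1.26667.
Running total after k=2: 2.77187e+07.
Correction k=3: B_{6}/6! · (f^{(5)}(42) − f^{(5)}(4)) = 1/30240 · (0.00000 − 0.00000) = 0.00000.

S_3 ≈ 2.77187e+07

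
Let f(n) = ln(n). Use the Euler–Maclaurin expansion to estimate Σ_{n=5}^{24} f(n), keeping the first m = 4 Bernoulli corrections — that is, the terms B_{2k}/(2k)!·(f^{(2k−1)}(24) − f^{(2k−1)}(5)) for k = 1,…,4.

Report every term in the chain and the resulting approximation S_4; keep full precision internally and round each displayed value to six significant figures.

∫_5^24 ln(x) dx evaluates to 49.2261.
Boundary: ½(f(5) + f(24)) = ½(1.60944 + 3.17805) = 2.39375.
So far: 51.6198.
Correction k=1: B_{2}/2! · (f^{(1)}(24) − f^{(1)}(5)) = 1/12 · (0.0416667 − 0.200000) = -0.0131944.
After k=1: 51.6067.
Correction k=2: B_{4}/4! · (f^{(3)}(24) − f^{(3)}(5)) = −1/720 · (0.000144676 − 0.0160000) = 2.20213e-05.
After k=2: 51.6067.
Correction k=3: B_{6}/6! · (f^{(5)}(24) − f^{(5)}(5)) = 1/30240 · (3.01408e-06 − 0.00768000) = -2.53869e-07.
After k=3: 51.6067.
Correction k=4: B_{8}/8! · (f^{(7)}(24) − f^{(7)}(5)) = −1/1209600 · (1.56983e-07 − 0.00921600) = 7.61892e-09.

S_4 ≈ 51.6067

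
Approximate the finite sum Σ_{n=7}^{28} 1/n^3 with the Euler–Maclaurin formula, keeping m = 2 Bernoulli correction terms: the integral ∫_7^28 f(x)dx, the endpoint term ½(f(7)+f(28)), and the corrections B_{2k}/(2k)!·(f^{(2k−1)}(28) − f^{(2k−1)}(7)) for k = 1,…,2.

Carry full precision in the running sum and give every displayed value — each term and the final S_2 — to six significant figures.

S_2 ≈ 0.0111498

∫_7^28 1/x^3 dx evaluates to 0.00956633.
½[f(7) + f(28)] = ½[0.00291545 + 4.55539e-05] = 0.00148050.
So far: 0.0110468.
Correction k=1: B_{2}/2! · (f^{(1)}(28) − f^{(1)}(7)) = 1/12 · (-4.88078e-06 − (-0.00124948)) = 0.000103717.
Partial sum through k=1: 0.0111505.
Correction k=2: B_{4}/4! · (f^{(3)}(28) − f^{(3)}(7)) = −1/720 · (-1.24510e-07 − (-0.000509992)) = -7.08149e-07.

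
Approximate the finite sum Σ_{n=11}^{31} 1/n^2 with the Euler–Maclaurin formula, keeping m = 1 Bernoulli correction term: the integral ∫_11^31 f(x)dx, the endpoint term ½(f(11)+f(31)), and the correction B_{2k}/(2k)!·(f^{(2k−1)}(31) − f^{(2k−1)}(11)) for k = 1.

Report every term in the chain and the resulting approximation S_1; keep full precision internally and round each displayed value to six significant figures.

The integral term ∫_11^31 1/x^2 dx = 0.0586510.
Boundary: ½(f(11) + f(31)) = ½(0.00826446 + 0.00104058) = 0.00465252.
Integral + boundary = 0.0633035.
Correction k=1: B_{2}/2! · (f^{(1)}(31) − f^{(1)}(11)) = 1/12 · (-6.71344e-05 − (-0.00150263)) = 0.000119625.

S_1 ≈ 0.0634232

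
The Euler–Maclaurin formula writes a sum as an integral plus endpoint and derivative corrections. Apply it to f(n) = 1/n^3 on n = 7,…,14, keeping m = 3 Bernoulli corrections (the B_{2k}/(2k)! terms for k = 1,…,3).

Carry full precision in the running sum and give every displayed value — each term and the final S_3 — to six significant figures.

S_3 ≈ 0.00938994

The integral term ∫_7^14 1/x^3 dx = 0.00765306.
Boundary: ½(f(7) + f(14)) = ½(0.00291545 + 0.000364431) = 0.00163994.
Integral + boundary = 0.00929300.
Order-1 term: 1/12 · (-7.80925e-05 − (-0.00124948)) = 9.76156e-05.
Running total after k=1: 0.00939062.
Order-2 term: −1/720 · (-7.96862e-06 − (-0.000509992)) = -6.97254e-07.
Running total after k=2: 0.00938992.
Order-3 term: 1/30240 · (-1.70756e-06 − (-0.000437136)) = 1.43991e-08.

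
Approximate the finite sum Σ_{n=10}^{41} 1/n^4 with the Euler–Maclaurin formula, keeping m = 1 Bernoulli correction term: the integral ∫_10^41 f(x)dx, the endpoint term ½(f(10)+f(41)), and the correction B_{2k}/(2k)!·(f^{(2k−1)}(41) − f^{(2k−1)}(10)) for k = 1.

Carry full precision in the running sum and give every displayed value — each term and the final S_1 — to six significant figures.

∫_10^41 1/x^4 dx evaluates to 0.000328497.
Endpoint term: (f(10) + f(41))/2 = (0.000100000 + 3.53887e-07)/2 = 5.01769e-05.
Integral + boundary = 0.000378674.
Order-1 term: 1/12 · (-3.45256e-08 − (-4.00000e-05)) = 3.33046e-06.

S_1 ≈ 0.000382004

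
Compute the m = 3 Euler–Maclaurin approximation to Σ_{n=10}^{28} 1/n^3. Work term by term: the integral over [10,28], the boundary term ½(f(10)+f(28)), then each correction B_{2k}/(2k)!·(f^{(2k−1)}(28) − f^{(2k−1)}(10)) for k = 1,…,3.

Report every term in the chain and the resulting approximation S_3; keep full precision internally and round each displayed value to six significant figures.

S_3 ≈ 0.00490953

The integral term ∫_10^28 1/x^3 dx = 0.00436224.
Endpoint term: (f(10) + f(28))/2 = (0.00100000 + 4.55539e-05)/2 = 0.000522777.
So far: 0.00488502.
Order-1 term: 1/12 · (-4.88078e-06 − (-0.000300000)) = 2.45933e-05.
Partial sum through k=1: 0.00490962.
Order-2 term: −1/720 · (-1.24510e-07 − (-6.00000e-05)) = -8.31604e-08.
Partial sum through k=2: 0.00490953.
Order-3 term: 1/30240 · (-6.67016e-09 − (-2.52000e-05)) = 8.33113e-10.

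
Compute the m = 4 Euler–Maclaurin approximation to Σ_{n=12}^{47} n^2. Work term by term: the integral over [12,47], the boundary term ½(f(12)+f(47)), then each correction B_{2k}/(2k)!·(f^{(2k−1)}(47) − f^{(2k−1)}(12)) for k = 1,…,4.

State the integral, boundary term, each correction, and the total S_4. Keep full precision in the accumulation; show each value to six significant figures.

The integral term ∫_12^47 x^2 dx = 34031.7.
½[f(12) + f(47)] = ½[144.000 + 2209.00] = 1176.50.
Integral + boundary = 35208.2.
Order-1 term: 1/12 · (94.0000 − 24.0000) = 5.83333.
After k=1: 35214.0.
Order-2 term: −1/720 · (0.00000 − 0.00000) = 0.00000.
After k=2: 35214.0.
Order-3 term: 1/30240 · (0.00000 − 0.00000) = 0.00000.
After k=3: 35214.0.
Order-4 term: −1/1209600 · (0.00000 − 0.00000) = 0.00000.

S_4 ≈ 35214.0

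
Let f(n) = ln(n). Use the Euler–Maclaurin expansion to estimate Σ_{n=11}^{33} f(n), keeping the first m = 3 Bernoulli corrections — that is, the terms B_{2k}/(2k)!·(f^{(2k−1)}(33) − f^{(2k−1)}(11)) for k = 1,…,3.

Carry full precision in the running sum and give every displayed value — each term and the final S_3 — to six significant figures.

Integral: ∫_11^33 ln(x) dx = 67.0079.
½[f(11) + f(33)] = ½[2.39790 + 3.49651] = 2.94720.
Running total after boundary: 69.9551.
Order-1 term: 1/12 · (0.0303030 − 0.0909091) = -0.00505051.
Running total after k=1: 69.9501.
Order-2 term: −1/720 · (5.56529e-05 − 0.00150263) = 2.00969e-06.
Running total after k=2: 69.9501.
Order-3 term: 1/30240 · (6.13256e-07 − 0.000149021) = -4.90767e-09.

S_3 ≈ 69.9501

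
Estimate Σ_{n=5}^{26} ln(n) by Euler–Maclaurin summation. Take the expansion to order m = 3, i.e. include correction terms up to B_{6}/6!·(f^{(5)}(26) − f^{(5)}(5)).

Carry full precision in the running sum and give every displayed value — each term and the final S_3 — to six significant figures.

Integral: ∫_5^26 ln(x) dx = 55.6633.
Endpoint term: (f(5) + f(26))/2 = (1.60944 + 3.25810)/2 = 2.43377.
Integral + boundary = 58.0971.
Correction k=1: B_{2}/2! · (f^{(1)}(26) − f^{(1)}(5)) = 1/12 · (0.0384615 − 0.200000) = -0.0134615.
Partial sum through k=1: 58.0836.
Correction k=2: B_{4}/4! · (f^{(3)}(26) − f^{(3)}(5)) = −1/720 · (0.000113792 − 0.0160000) = 2.20642e-05.
Partial sum through k=2: 58.0836.
Correction k=3: B_{6}/6! · (f^{(5)}(26) − f^{(5)}(5)) = 1/30240 · (2.01997e-06 − 0.00768000) = -2.53901e-07.

S_3 ≈ 58.0836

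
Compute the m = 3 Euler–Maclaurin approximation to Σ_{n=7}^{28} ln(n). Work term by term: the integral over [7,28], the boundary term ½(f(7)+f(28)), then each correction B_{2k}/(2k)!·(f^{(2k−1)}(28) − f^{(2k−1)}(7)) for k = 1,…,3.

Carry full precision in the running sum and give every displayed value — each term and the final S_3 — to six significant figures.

S_3 ≈ 61.3105

∫_7^28 ln(x) dx evaluates to 58.6804.
Endpoint term: (f(7) + f(28))/2 = (1.94591 + 3.33220)/2 = 2.63906.
Integral + boundary = 61.3194.
Correction k=1: B_{2}/2! · (f^{(1)}(28) − f^{(1)}(7)) = 1/12 · (0.0357143 − 0.142857) = -0.00892857.
After k=1: 61.3105.
Correction k=2: B_{4}/4! · (f^{(3)}(28) − f^{(3)}(7)) = −1/720 · (9.11079e-05 − 0.00583090) = 7.97194e-06.
After k=2: 61.3105.
Correction k=3: B_{6}/6! · (f^{(5)}(28) − f^{(5)}(7)) = 1/30240 · (1.39451e-06 − 0.00142798) = -4.71753e-08.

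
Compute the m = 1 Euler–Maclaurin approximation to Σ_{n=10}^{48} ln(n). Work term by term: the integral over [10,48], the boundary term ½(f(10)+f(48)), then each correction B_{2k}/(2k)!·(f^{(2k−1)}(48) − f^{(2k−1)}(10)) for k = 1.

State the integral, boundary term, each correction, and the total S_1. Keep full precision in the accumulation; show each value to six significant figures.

∫_10^48 ln(x) dx evaluates to 124.792.
Endpoint term: (f(10) + f(48))/2 = (2.30259 + 3.87120)/2 = 3.08689.
Running total after boundary: 127.879.
Order-1 term: 1/12 · (0.0208333 − 0.100000) = -0.00659722.

S_1 ≈ 127.872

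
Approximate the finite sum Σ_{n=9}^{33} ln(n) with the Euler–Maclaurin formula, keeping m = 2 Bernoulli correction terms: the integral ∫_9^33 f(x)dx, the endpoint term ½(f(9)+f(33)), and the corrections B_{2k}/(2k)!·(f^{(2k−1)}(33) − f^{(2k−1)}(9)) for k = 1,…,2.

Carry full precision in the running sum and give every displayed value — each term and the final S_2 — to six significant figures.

The integral term ∫_9^33 ln(x) dx = 71.6097.
Endpoint term: (f(9) + f(33))/2 = (2.19722 + 3.49651)/2 = 2.84687.
So far: 74.4566.
Correction k=1: B_{2}/2! · (f^{(1)}(33) − f^{(1)}(9)) = 1/12 · (0.0303030 − 0.111111) = -0.00673401.
Partial sum through k=1: 74.4499.
Correction k=2: B_{4}/4! · (f^{(3)}(33) − f^{(3)}(9)) = −1/720 · (5.56529e-05 − 0.00274348) = 3.73310e-06.

S_2 ≈ 74.4499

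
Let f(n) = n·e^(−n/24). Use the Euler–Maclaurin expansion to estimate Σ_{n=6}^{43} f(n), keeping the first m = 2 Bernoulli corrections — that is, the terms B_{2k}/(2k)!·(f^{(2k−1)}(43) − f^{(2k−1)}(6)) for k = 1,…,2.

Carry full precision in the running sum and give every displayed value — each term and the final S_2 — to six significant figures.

S_2 ≈ 298.572

Integral: ∫_6^43 x·e^(−x/24) dx = 292.712.
½[f(6) + f(43)] = ½[4.67280 + 7.16733] = 5.92007.
Integral + boundary = 298.632.
Order-1 term: 1/12 · (-0.131957 − 0.584101) = -0.0596714.
Partial sum through k=1: 298.572.
Order-2 term: −1/720 · (0.000349666 − 0.00371823) = 4.67857e-06.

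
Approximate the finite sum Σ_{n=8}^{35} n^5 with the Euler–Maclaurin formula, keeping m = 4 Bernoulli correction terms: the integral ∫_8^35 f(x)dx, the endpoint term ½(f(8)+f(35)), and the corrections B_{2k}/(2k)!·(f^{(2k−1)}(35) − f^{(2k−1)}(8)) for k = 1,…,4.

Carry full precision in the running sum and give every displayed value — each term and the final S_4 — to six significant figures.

∫_8^35 x^5 dx evaluates to 3.06334e+08.
½[f(8) + f(35)] = ½[32768.0 + 5.25219e+07] = 2.62773e+07.
Integral + boundary = 3.32611e+08.
Order-1 term: 1/12 · (7.50312e+06 − 20480.0) = 623554.
After k=1: 3.33235e+08.
Order-2 term: −1/720 · (73500.0 − 3840.00) = -96.7500.
After k=2: 3.33235e+08.
Order-3 term: 1/30240 · (120.000 − 120.000) = 0.00000.
After k=3: 3.33235e+08.
Order-4 term: −1/1209600 · (0.00000 − 0.00000) = 0.00000.

S_4 ≈ 3.33235e+08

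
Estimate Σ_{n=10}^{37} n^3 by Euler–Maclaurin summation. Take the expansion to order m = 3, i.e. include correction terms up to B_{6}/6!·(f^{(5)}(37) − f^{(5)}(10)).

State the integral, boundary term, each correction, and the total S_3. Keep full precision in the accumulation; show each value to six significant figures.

Integral: ∫_10^37 x^3 dx = 466040.
Endpoint term: (f(10) + f(37))/2 = (1000.00 + 50653.0)/2 = 25826.5.
Running total after boundary: 491867.
Order-1 term: 1/12 · (4107.00 − 300.000) = 317.250.
Running total after k=1: 492184.
Order-2 term: −1/720 · (6.00000 − 6.00000) = 0.00000.
Running total after k=2: 492184.
Order-3 term: 1/30240 · (0.00000 − 0.00000) = 0.00000.

S_3 ≈ 492184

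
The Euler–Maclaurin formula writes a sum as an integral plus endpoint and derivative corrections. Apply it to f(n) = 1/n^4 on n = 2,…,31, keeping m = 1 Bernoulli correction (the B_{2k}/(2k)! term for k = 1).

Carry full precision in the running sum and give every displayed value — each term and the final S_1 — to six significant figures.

∫_2^31 1/x^4 dx evaluates to 0.0416555.
Endpoint term: (f(2) + f(31))/2 = (0.0625000 + 1.08281e-06)/2 = 0.0312505.
Running total after boundary: 0.0729060.
Correction k=1: B_{2}/2! · (f^{(1)}(31) − f^{(1)}(2)) = 1/12 · (-1.39718e-07 − (-0.125000)) = 0.0104167.

S_1 ≈ 0.0833227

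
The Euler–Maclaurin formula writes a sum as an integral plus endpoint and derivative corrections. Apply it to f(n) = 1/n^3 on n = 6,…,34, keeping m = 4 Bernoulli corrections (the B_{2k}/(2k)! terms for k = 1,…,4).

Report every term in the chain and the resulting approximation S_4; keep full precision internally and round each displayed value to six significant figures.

The integral term ∫_6^34 1/x^3 dx = 0.0134564.
½[f(6) + f(34)] = ½[0.00462963 + 2.54427e-05] = 0.00232754.
Running total after boundary: 0.0157839.
Correction k=1: B_{2}/2! · (f^{(1)}(34) − f^{(1)}(6)) = 1/12 · (-2.24494e-06 − (-0.00231481)) = 0.000192714.
After k=1: 0.0159766.
Correction k=2: B_{4}/4! · (f^{(3)}(34) − f^{(3)}(6)) = −1/720 · (-3.88399e-08 − (-0.00128601)) = -1.78607e-06.
After k=2: 0.0159748.
Correction k=3: B_{6}/6! · (f^{(5)}(34) − f^{(5)}(6)) = 1/30240 · (-1.41114e-09 − (-0.00150034)) = 4.96145e-08.
After k=3: 0.0159749.
Correction k=4: B_{8}/8! · (f^{(7)}(34) − f^{(7)}(6)) = −1/1209600 · (-8.78909e-11 − (-0.00300069)) = -2.48073e-09.

S_4 ≈ 0.0159749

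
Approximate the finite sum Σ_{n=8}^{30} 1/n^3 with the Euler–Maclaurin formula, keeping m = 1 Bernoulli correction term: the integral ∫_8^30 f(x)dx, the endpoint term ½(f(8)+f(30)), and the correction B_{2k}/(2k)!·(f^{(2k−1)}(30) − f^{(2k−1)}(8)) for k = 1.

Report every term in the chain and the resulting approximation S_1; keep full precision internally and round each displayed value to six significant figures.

The integral term ∫_8^30 1/x^3 dx = 0.00725694.
Endpoint term: (f(8) + f(30))/2 = (0.00195312 + 3.70370e-05)/2 = 0.000995081.
Integral + boundary = 0.00825203.
k=1: B_{2}/(2)! × [f^{(1)}(30) − f^{(1)}(8)] = 1/12 × (-3.70370e-06 − (-0.000732422)) = 6.07265e-05.

S_1 ≈ 0.00831275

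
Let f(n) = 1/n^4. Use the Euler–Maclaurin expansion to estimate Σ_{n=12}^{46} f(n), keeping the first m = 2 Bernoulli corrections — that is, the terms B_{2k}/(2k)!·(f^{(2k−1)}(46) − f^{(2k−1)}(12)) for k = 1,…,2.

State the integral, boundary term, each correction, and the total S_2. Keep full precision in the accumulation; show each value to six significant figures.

Integral: ∫_12^46 1/x^4 dx = 0.000189477.
Boundary: ½(f(12) + f(46)) = ½(4.82253e-05 + 2.23341e-07) = 2.42243e-05.
Integral + boundary = 0.000213701.
Correction k=1: B_{2}/2! · (f^{(1)}(46) − f^{(1)}(12)) = 1/12 · (-1.94210e-08 − (-1.60751e-05)) = 1.33797e-06.
Partial sum through k=1: 0.000215039.
Correction k=2: B_{4}/4! · (f^{(3)}(46) − f^{(3)}(12)) = −1/720 · (-2.75345e-10 − (-3.34898e-06)) = -4.65098e-09.

S_2 ≈ 0.000215034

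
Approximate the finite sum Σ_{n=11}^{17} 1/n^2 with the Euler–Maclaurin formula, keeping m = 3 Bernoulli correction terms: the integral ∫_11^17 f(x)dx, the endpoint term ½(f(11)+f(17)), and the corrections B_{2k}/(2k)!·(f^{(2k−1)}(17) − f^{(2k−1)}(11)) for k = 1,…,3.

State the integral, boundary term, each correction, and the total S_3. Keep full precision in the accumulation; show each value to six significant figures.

S_3 ≈ 0.0380390

The integral term ∫_11^17 1/x^2 dx = 0.0320856.
Boundary: ½(f(11) + f(17)) = ½(0.00826446 + 0.00346021) = 0.00586234.
Integral + boundary = 0.0379479.
k=1: B_{2}/(2)! × [f^{(1)}(17) − f^{(1)}(11)] = 1/12 × (-0.000407083 − (-0.00150263)) = 9.12955e-05.
Partial sum through k=1: 0.0380392.
k=2: B_{4}/(4)! × [f^{(3)}(17) − f^{(3)}(11)] = −1/720 × (-1.69031e-05 − (-0.000149021)) = -1.83497e-07.
Partial sum through k=2: 0.0380390.
k=3: B_{6}/(6)! × [f^{(5)}(17) − f^{(5)}(11)] = 1/30240 × (-1.75465e-06 − (-3.69474e-05)) = 1.16378e-09.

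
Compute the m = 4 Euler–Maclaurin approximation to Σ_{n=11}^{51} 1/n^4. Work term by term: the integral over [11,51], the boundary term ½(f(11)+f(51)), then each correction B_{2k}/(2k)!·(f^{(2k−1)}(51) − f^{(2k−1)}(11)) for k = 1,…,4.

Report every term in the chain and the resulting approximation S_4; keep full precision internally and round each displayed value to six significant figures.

The integral term ∫_11^51 1/x^4 dx = 0.000247925.
Boundary: ½(f(11) + f(51)) = ½(6.83013e-05 + 1.47815e-07) = 3.42246e-05.
So far: 0.000282150.
Order-1 term: 1/12 · (-1.15934e-08 − (-2.48369e-05)) = 2.06877e-06.
Partial sum through k=1: 0.000284219.
Order-2 term: −1/720 · (-1.33718e-10 − (-6.15790e-06)) = -8.55245e-09.
Partial sum through k=2: 0.000284210.
Order-3 term: 1/30240 · (-2.87897e-12 − (-2.84994e-06)) = 9.42438e-11.
Partial sum through k=3: 0.000284210.
Order-4 term: −1/1209600 · (-9.96185e-14 − (-2.11979e-06)) = -1.75247e-12.

S_4 ≈ 0.000284210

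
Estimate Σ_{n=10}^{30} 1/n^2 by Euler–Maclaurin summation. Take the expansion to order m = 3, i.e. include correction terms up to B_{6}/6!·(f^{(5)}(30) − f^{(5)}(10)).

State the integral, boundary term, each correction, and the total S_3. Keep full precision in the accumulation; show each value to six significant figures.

S_3 ≈ 0.0723824

Integral: ∫_10^30 1/x^2 dx = 0.0666667.
Endpoint term: (f(10) + f(30))/2 = (0.0100000 + 0.00111111)/2 = 0.00555556.
So far: 0.0722222.
Order-1 term: 1/12 · (-7.40741e-05 − (-0.00200000)) = 0.000160494.
Partial sum through k=1: 0.0723827.
Order-2 term: −1/720 · (-9.87654e-07 − (-0.000240000)) = -3.31962e-07.
Partial sum through k=2: 0.0723824.
Order-3 term: 1/30240 · (-3.29218e-08 − (-7.20000e-05)) = 2.37986e-09.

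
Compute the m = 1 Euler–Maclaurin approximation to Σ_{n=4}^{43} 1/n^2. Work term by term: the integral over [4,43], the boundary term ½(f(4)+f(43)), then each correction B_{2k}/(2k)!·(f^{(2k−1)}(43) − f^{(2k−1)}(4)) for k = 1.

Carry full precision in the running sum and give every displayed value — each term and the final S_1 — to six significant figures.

∫_4^43 1/x^2 dx evaluates to 0.226744.
Boundary: ½(f(4) + f(43)) = ½(0.0625000 + 0.000540833) = 0.0315204.
So far: 0.258265.
k=1: B_{2}/(2)! × [f^{(1)}(43) − f^{(1)}(4)] = 1/12 × (-2.51550e-05 − (-0.0312500)) = 0.00260207.

S_1 ≈ 0.260867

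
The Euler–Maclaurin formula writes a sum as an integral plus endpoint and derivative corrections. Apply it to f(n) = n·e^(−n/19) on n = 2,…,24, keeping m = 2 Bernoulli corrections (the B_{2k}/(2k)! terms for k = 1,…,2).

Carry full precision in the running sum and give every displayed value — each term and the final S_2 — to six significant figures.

∫_2^24 x·e^(−x/19) dx evaluates to 128.120.
Boundary: ½(f(2) + f(24)) = ½(1.80018 + 6.78623) = 4.29320.
So far: 132.414.
Order-1 term: 1/12 · (-0.0744104 − 0.805342) = -0.0733127.
Partial sum through k=1: 132.340.
Order-2 term: −1/720 · (0.00136041 − 0.00721750) = 8.13484e-06.

S_2 ≈ 132.340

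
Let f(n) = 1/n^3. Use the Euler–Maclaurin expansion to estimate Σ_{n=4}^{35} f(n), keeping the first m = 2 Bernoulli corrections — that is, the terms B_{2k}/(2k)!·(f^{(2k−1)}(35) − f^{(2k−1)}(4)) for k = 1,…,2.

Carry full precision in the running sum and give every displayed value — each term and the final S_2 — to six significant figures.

S_2 ≈ 0.0396220

Integral: ∫_4^35 1/x^3 dx = 0.0308418.
Endpoint term: (f(4) + f(35))/2 = (0.0156250 + 2.33236e-05)/2 = 0.00782416.
Integral + boundary = 0.0386660.
k=1: B_{2}/(2)! × [f^{(1)}(35) − f^{(1)}(4)] = 1/12 × (-1.99917e-06 − (-0.0117188)) = 0.000976396.
Running total after k=1: 0.0396424.
k=2: B_{4}/(4)! × [f^{(3)}(35) − f^{(3)}(4)] = −1/720 × (-3.26395e-08 − (-0.0146484)) = -2.03450e-05.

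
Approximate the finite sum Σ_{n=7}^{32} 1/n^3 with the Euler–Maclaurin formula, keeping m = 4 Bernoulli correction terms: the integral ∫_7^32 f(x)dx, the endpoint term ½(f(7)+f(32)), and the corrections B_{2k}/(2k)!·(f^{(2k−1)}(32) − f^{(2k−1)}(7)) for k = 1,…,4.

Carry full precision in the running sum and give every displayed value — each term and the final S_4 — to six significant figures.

S_4 ≈ 0.0112920

Integral: ∫_7^32 1/x^3 dx = 0.00971580.
Boundary: ½(f(7) + f(32)) = ½(0.00291545 + 3.05176e-05) = 0.00147298.
So far: 0.0111888.
k=1: B_{2}/(2)! × [f^{(1)}(32) − f^{(1)}(7)] = 1/12 × (-2.86102e-06 − (-0.00124948)) = 0.000103885.
After k=1: 0.0112927.
k=2: B_{4}/(4)! × [f^{(3)}(32) − f^{(3)}(7)] = −1/720 × (-5.58794e-08 − (-0.000509992)) = -7.08244e-07.
After k=2: 0.0112920.
k=3: B_{6}/(6)! × [f^{(5)}(32) − f^{(5)}(7)] = 1/30240 × (-2.29193e-09 − (-0.000437136)) = 1.44555e-08.
After k=3: 0.0112920.
k=4: B_{8}/(8)! × [f^{(7)}(32) − f^{(7)}(7)] = −1/1209600 × (-1.61151e-10 − (-0.000642322)) = -5.31020e-10.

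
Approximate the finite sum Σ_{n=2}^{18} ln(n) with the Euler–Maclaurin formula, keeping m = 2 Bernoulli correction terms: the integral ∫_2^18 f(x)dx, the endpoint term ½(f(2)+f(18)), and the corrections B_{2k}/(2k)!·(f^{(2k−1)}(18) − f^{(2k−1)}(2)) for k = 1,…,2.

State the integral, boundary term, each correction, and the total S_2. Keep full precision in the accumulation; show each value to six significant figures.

Integral: ∫_2^18 ln(x) dx = 34.6404.
½[f(2) + f(18)] = ½[0.693147 + 2.89037] = 1.79176.
Integral + boundary = 36.4322.
Correction k=1: B_{2}/2! · (f^{(1)}(18) − f^{(1)}(2)) = 1/12 · (0.0555556 − 0.500000) = -0.0370370.
Running total after k=1: 36.3951.
Correction k=2: B_{4}/4! · (f^{(3)}(18) − f^{(3)}(2)) = −1/720 · (0.000342936 − 0.250000) = 0.000346746.

S_2 ≈ 36.3955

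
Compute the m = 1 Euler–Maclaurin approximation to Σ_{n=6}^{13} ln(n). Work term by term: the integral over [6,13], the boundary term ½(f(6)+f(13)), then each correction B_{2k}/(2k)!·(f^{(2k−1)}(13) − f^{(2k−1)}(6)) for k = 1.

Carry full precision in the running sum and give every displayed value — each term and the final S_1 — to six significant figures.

S_1 ≈ 17.7647

The integral term ∫_6^13 ln(x) dx = 15.5938.
Endpoint term: (f(6) + f(13))/2 = (1.79176 + 2.56495)/2 = 2.17835.
Integral + boundary = 17.7721.
Correction k=1: B_{2}/2! · (f^{(1)}(13) − f^{(1)}(6)) = 1/12 · (0.0769231 − 0.166667) = -0.00747863.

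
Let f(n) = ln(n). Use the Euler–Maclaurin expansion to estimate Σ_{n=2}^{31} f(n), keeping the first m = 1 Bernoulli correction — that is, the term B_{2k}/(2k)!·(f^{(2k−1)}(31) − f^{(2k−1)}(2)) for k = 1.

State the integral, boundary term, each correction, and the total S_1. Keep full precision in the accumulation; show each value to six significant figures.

∫_2^31 ln(x) dx evaluates to 76.0673.
Endpoint term: (f(2) + f(31))/2 = (0.693147 + 3.43399)/2 = 2.06357.
Running total after boundary: 78.1309.
Order-1 term: 1/12 · (0.0322581 − 0.500000) = -0.0389785.

S_1 ≈ 78.0919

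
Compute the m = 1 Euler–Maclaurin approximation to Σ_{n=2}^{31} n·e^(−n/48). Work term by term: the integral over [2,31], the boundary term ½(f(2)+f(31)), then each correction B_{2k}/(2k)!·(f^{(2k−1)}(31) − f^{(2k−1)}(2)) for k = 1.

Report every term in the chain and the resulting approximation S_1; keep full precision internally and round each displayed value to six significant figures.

S_1 ≈ 323.215

The integral term ∫_2^31 x·e^(−x/48) dx = 314.192.
½[f(2) + f(31)] = ½[1.91838 + 16.2510] = 9.08468.
Running total after boundary: 323.276.
Correction k=1: B_{2}/2! · (f^{(1)}(31) − f^{(1)}(2)) = 1/12 · (0.185663 − 0.919223) = -0.0611300.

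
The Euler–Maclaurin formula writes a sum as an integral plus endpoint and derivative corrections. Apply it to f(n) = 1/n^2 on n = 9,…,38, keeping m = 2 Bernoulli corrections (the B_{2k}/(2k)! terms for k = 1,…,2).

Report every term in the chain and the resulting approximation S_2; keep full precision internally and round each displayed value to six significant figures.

S_2 ≈ 0.0915394

The integral term ∫_9^38 1/x^2 dx = 0.0847953.
Boundary: ½(f(9) + f(38)) = ½(0.0123457 + 0.000692521) = 0.00651910.
Running total after boundary: 0.0913144.
k=1: B_{2}/(2)! × [f^{(1)}(38) − f^{(1)}(9)] = 1/12 × (-3.64485e-05 − (-0.00274348)) = 0.000225586.
Running total after k=1: 0.0915400.
k=2: B_{4}/(4)! × [f^{(3)}(38) − f^{(3)}(9)] = −1/720 × (-3.02896e-07 − (-0.000406442)) = -5.64082e-07.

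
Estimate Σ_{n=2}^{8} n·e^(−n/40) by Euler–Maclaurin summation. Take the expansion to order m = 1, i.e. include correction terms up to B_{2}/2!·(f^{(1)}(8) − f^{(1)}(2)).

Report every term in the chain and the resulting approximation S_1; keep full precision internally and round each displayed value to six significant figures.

The integral term ∫_2^8 x·e^(−x/40) dx = 26.1024.
Boundary: ½(f(2) + f(8)) = ½(1.90246 + 6.54985) = 4.22615.
Running total after boundary: 30.3285.
k=1: B_{2}/(2)! × [f^{(1)}(8) − f^{(1)}(2)] = 1/12 × (0.654985 − 0.903668) = -0.0207236.

S_1 ≈ 30.3078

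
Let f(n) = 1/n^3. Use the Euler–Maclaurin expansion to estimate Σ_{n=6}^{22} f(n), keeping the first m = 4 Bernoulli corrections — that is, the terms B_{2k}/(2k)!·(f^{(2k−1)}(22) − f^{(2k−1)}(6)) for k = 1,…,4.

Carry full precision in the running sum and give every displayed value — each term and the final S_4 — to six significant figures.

S_4 ≈ 0.0154077

Integral: ∫_6^22 1/x^3 dx = 0.0128558.
Endpoint term: (f(6) + f(22))/2 = (0.00462963 + 9.39144e-05)/2 = 0.00236177.
So far: 0.0152176.
k=1: B_{2}/(2)! × [f^{(1)}(22) − f^{(1)}(6)] = 1/12 × (-1.28065e-05 − (-0.00231481)) = 0.000191834.
After k=1: 0.0154094.
k=2: B_{4}/(4)! × [f^{(3)}(22) − f^{(3)}(6)] = −1/720 × (-5.29194e-07 − (-0.00128601)) = -1.78539e-06.
After k=2: 0.0154077.
k=3: B_{6}/(6)! × [f^{(5)}(22) − f^{(5)}(6)] = 1/30240 × (-4.59218e-08 − (-0.00150034)) = 4.96130e-08.
After k=3: 0.0154077.
k=4: B_{8}/(8)! × [f^{(7)}(22) − f^{(7)}(6)] = −1/1209600 × (-6.83135e-09 − (-0.00300069)) = -2.48072e-09.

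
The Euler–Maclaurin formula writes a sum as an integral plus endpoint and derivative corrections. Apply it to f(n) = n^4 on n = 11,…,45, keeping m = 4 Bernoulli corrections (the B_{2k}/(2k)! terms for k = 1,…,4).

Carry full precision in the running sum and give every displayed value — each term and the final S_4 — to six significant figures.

∫_11^45 x^4 dx evaluates to 3.68734e+07.
Boundary: ½(f(11) + f(45)) = ½(14641.0 + 4.10062e+06) = 2.05763e+06.
Integral + boundary = 3.89310e+07.
k=1: B_{2}/(2)! × [f^{(1)}(45) − f^{(1)}(11)] = 1/12 × (364500 − 5324.00) = 29931.3.
After k=1: 3.89610e+07.
k=2: B_{4}/(4)! × [f^{(3)}(45) − f^{(3)}(11)] = −1/720 × (1080.00 − 264.000) = -1.13333.
After k=2: 3.89610e+07.
k=3: B_{6}/(6)! × [f^{(5)}(45) − f^{(5)}(11)] = 1/30240 × (0.00000 − 0.00000) = 0.00000.
After k=3: 3.89610e+07.
k=4: B_{8}/(8)! × [f^{(7)}(45) − f^{(7)}(11)] = −1/1209600 × (0.00000 − 0.00000) = 0.00000.

S_4 ≈ 3.89610e+07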